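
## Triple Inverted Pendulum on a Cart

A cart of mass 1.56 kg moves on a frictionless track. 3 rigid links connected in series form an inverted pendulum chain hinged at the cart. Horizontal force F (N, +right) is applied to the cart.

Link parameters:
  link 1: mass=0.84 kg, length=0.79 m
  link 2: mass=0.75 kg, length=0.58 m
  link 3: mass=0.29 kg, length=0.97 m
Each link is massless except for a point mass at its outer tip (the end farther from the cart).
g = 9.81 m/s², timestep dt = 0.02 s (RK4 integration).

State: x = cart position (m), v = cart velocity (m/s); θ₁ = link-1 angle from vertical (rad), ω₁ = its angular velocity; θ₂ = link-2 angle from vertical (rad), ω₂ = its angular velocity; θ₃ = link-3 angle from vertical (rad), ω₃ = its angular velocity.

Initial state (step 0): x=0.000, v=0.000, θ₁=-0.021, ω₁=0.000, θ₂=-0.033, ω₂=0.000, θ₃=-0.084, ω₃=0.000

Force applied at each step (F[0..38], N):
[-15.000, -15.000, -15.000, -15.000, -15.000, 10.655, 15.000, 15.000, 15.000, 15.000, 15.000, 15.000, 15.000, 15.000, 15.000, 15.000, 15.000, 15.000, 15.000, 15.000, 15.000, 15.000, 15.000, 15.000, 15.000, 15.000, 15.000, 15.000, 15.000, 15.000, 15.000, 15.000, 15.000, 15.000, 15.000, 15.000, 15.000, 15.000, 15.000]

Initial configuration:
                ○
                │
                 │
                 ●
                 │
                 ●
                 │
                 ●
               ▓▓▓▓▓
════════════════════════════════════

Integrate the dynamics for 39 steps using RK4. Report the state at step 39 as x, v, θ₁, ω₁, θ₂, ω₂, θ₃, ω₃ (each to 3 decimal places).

Answer: x=1.196, v=4.230, θ₁=-0.931, ω₁=-6.241, θ₂=-1.715, ω₂=-0.607, θ₃=-0.304, ω₃=-1.700

Derivation:
apply F[0]=-15.000 → step 1: x=-0.002, v=-0.187, θ₁=-0.019, ω₁=0.236, θ₂=-0.033, ω₂=-0.003, θ₃=-0.084, ω₃=-0.015
apply F[1]=-15.000 → step 2: x=-0.008, v=-0.376, θ₁=-0.012, ω₁=0.477, θ₂=-0.033, ω₂=-0.010, θ₃=-0.085, ω₃=-0.029
apply F[2]=-15.000 → step 3: x=-0.017, v=-0.567, θ₁=0.000, ω₁=0.725, θ₂=-0.033, ω₂=-0.023, θ₃=-0.085, ω₃=-0.043
apply F[3]=-15.000 → step 4: x=-0.030, v=-0.761, θ₁=0.018, ω₁=0.985, θ₂=-0.034, ω₂=-0.047, θ₃=-0.086, ω₃=-0.057
apply F[4]=-15.000 → step 5: x=-0.047, v=-0.959, θ₁=0.040, ω₁=1.259, θ₂=-0.035, ω₂=-0.082, θ₃=-0.088, ω₃=-0.069
apply F[5]=+10.655 → step 6: x=-0.065, v=-0.834, θ₁=0.064, ω₁=1.138, θ₂=-0.038, ω₂=-0.137, θ₃=-0.089, ω₃=-0.082
apply F[6]=+15.000 → step 7: x=-0.080, v=-0.658, θ₁=0.085, ω₁=0.968, θ₂=-0.041, ω₂=-0.213, θ₃=-0.091, ω₃=-0.096
apply F[7]=+15.000 → step 8: x=-0.092, v=-0.488, θ₁=0.103, ω₁=0.818, θ₂=-0.046, ω₂=-0.309, θ₃=-0.093, ω₃=-0.109
apply F[8]=+15.000 → step 9: x=-0.100, v=-0.322, θ₁=0.118, ω₁=0.685, θ₂=-0.054, ω₂=-0.425, θ₃=-0.095, ω₃=-0.121
apply F[9]=+15.000 → step 10: x=-0.105, v=-0.159, θ₁=0.130, ω₁=0.567, θ₂=-0.063, ω₂=-0.559, θ₃=-0.098, ω₃=-0.132
apply F[10]=+15.000 → step 11: x=-0.106, v=0.001, θ₁=0.141, ω₁=0.461, θ₂=-0.076, ω₂=-0.711, θ₃=-0.100, ω₃=-0.140
apply F[11]=+15.000 → step 12: x=-0.105, v=0.158, θ₁=0.149, ω₁=0.366, θ₂=-0.092, ω₂=-0.882, θ₃=-0.103, ω₃=-0.145
apply F[12]=+15.000 → step 13: x=-0.100, v=0.315, θ₁=0.155, ω₁=0.280, θ₂=-0.111, ω₂=-1.070, θ₃=-0.106, ω₃=-0.146
apply F[13]=+15.000 → step 14: x=-0.092, v=0.471, θ₁=0.160, ω₁=0.200, θ₂=-0.135, ω₂=-1.275, θ₃=-0.109, ω₃=-0.142
apply F[14]=+15.000 → step 15: x=-0.081, v=0.628, θ₁=0.163, ω₁=0.124, θ₂=-0.163, ω₂=-1.498, θ₃=-0.112, ω₃=-0.133
apply F[15]=+15.000 → step 16: x=-0.067, v=0.785, θ₁=0.165, ω₁=0.050, θ₂=-0.195, ω₂=-1.735, θ₃=-0.114, ω₃=-0.119
apply F[16]=+15.000 → step 17: x=-0.050, v=0.944, θ₁=0.165, ω₁=-0.026, θ₂=-0.232, ω₂=-1.986, θ₃=-0.117, ω₃=-0.100
apply F[17]=+15.000 → step 18: x=-0.029, v=1.104, θ₁=0.164, ω₁=-0.108, θ₂=-0.274, ω₂=-2.248, θ₃=-0.118, ω₃=-0.076
apply F[18]=+15.000 → step 19: x=-0.005, v=1.267, θ₁=0.161, ω₁=-0.199, θ₂=-0.322, ω₂=-2.517, θ₃=-0.120, ω₃=-0.050
apply F[19]=+15.000 → step 20: x=0.022, v=1.433, θ₁=0.156, ω₁=-0.304, θ₂=-0.375, ω₂=-2.788, θ₃=-0.120, ω₃=-0.023
apply F[20]=+15.000 → step 21: x=0.052, v=1.602, θ₁=0.149, ω₁=-0.427, θ₂=-0.433, ω₂=-3.056, θ₃=-0.121, ω₃=0.002
apply F[21]=+15.000 → step 22: x=0.086, v=1.775, θ₁=0.139, ω₁=-0.571, θ₂=-0.497, ω₂=-3.317, θ₃=-0.120, ω₃=0.021
apply F[22]=+15.000 → step 23: x=0.123, v=1.951, θ₁=0.126, ω₁=-0.741, θ₂=-0.566, ω₂=-3.565, θ₃=-0.120, ω₃=0.032
apply F[23]=+15.000 → step 24: x=0.164, v=2.130, θ₁=0.109, ω₁=-0.940, θ₂=-0.640, ω₂=-3.795, θ₃=-0.119, ω₃=0.030
apply F[24]=+15.000 → step 25: x=0.208, v=2.313, θ₁=0.088, ω₁=-1.169, θ₂=-0.718, ω₂=-4.002, θ₃=-0.119, ω₃=0.014
apply F[25]=+15.000 → step 26: x=0.256, v=2.499, θ₁=0.062, ω₁=-1.431, θ₂=-0.800, ω₂=-4.181, θ₃=-0.119, ω₃=-0.020
apply F[26]=+15.000 → step 27: x=0.308, v=2.689, θ₁=0.030, ω₁=-1.726, θ₂=-0.885, ω₂=-4.327, θ₃=-0.120, ω₃=-0.072
apply F[27]=+15.000 → step 28: x=0.364, v=2.880, θ₁=-0.007, ω₁=-2.053, θ₂=-0.972, ω₂=-4.431, θ₃=-0.122, ω₃=-0.143
apply F[28]=+15.000 → step 29: x=0.423, v=3.073, θ₁=-0.052, ω₁=-2.411, θ₂=-1.062, ω₂=-4.486, θ₃=-0.125, ω₃=-0.234
apply F[29]=+15.000 → step 30: x=0.487, v=3.266, θ₁=-0.104, ω₁=-2.794, θ₂=-1.151, ω₂=-4.482, θ₃=-0.131, ω₃=-0.340
apply F[30]=+15.000 → step 31: x=0.554, v=3.456, θ₁=-0.164, ω₁=-3.198, θ₂=-1.240, ω₂=-4.406, θ₃=-0.139, ω₃=-0.461
apply F[31]=+15.000 → step 32: x=0.625, v=3.639, θ₁=-0.232, ω₁=-3.614, θ₂=-1.327, ω₂=-4.248, θ₃=-0.150, ω₃=-0.592
apply F[32]=+15.000 → step 33: x=0.700, v=3.811, θ₁=-0.308, ω₁=-4.032, θ₂=-1.410, ω₂=-3.999, θ₃=-0.163, ω₃=-0.730
apply F[33]=+15.000 → step 34: x=0.777, v=3.964, θ₁=-0.393, ω₁=-4.444, θ₂=-1.486, ω₂=-3.651, θ₃=-0.179, ω₃=-0.871
apply F[34]=+15.000 → step 35: x=0.858, v=4.092, θ₁=-0.486, ω₁=-4.839, θ₂=-1.555, ω₂=-3.204, θ₃=-0.198, ω₃=-1.014
apply F[35]=+15.000 → step 36: x=0.941, v=4.190, θ₁=-0.587, ω₁=-5.215, θ₂=-1.614, ω₂=-2.665, θ₃=-0.219, ω₃=-1.161
apply F[36]=+15.000 → step 37: x=1.025, v=4.249, θ₁=-0.695, ω₁=-5.570, θ₂=-1.661, ω₂=-2.042, θ₃=-0.244, ω₃=-1.318
apply F[37]=+15.000 → step 38: x=1.110, v=4.265, θ₁=-0.809, ω₁=-5.909, θ₂=-1.695, ω₂=-1.350, θ₃=-0.272, ω₃=-1.493
apply F[38]=+15.000 → step 39: x=1.196, v=4.230, θ₁=-0.931, ω₁=-6.241, θ₂=-1.715, ω₂=-0.607, θ₃=-0.304, ω₃=-1.700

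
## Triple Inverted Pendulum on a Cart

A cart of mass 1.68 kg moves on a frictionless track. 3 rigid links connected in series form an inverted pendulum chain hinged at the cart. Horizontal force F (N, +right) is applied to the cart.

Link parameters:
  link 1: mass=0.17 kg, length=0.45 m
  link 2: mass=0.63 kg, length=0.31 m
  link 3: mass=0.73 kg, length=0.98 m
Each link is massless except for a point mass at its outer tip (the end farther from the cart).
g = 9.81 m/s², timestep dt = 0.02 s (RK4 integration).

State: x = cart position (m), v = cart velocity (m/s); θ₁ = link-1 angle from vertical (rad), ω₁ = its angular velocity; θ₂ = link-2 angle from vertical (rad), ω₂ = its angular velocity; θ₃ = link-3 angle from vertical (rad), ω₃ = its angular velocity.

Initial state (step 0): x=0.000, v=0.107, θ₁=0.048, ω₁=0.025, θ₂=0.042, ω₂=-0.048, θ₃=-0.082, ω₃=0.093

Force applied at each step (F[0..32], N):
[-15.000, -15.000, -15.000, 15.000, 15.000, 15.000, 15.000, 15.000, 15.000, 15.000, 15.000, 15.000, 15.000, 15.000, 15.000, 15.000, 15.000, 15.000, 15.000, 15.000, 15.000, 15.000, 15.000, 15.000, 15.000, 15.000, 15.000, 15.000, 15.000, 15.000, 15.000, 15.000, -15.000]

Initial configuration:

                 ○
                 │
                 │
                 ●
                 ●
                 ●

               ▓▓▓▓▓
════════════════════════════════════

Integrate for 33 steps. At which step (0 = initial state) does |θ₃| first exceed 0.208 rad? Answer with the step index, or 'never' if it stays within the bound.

apply F[0]=-15.000 → step 1: x=0.000, v=-0.080, θ₁=0.053, ω₁=0.488, θ₂=0.041, ω₂=-0.008, θ₃=-0.081, ω₃=0.044
apply F[1]=-15.000 → step 2: x=-0.003, v=-0.268, θ₁=0.068, ω₁=0.987, θ₂=0.041, ω₂=-0.021, θ₃=-0.080, ω₃=-0.003
apply F[2]=-15.000 → step 3: x=-0.010, v=-0.458, θ₁=0.093, ω₁=1.553, θ₂=0.040, ω₂=-0.128, θ₃=-0.081, ω₃=-0.046
apply F[3]=+15.000 → step 4: x=-0.018, v=-0.297, θ₁=0.123, ω₁=1.470, θ₂=0.035, ω₂=-0.418, θ₃=-0.082, ω₃=-0.094
apply F[4]=+15.000 → step 5: x=-0.022, v=-0.141, θ₁=0.153, ω₁=1.518, θ₂=0.022, ω₂=-0.894, θ₃=-0.084, ω₃=-0.137
apply F[5]=+15.000 → step 6: x=-0.024, v=0.014, θ₁=0.184, ω₁=1.675, θ₂=-0.002, ω₂=-1.546, θ₃=-0.088, ω₃=-0.169
apply F[6]=+15.000 → step 7: x=-0.022, v=0.170, θ₁=0.220, ω₁=1.888, θ₂=-0.041, ω₂=-2.310, θ₃=-0.091, ω₃=-0.188
apply F[7]=+15.000 → step 8: x=-0.017, v=0.329, θ₁=0.260, ω₁=2.074, θ₂=-0.095, ω₂=-3.078, θ₃=-0.095, ω₃=-0.193
apply F[8]=+15.000 → step 9: x=-0.009, v=0.493, θ₁=0.302, ω₁=2.168, θ₂=-0.163, ω₂=-3.760, θ₃=-0.099, ω₃=-0.190
apply F[9]=+15.000 → step 10: x=0.003, v=0.660, θ₁=0.346, ω₁=2.154, θ₂=-0.244, ω₂=-4.338, θ₃=-0.103, ω₃=-0.185
apply F[10]=+15.000 → step 11: x=0.018, v=0.829, θ₁=0.388, ω₁=2.041, θ₂=-0.336, ω₂=-4.840, θ₃=-0.106, ω₃=-0.182
apply F[11]=+15.000 → step 12: x=0.036, v=1.000, θ₁=0.427, ω₁=1.841, θ₂=-0.438, ω₂=-5.304, θ₃=-0.110, ω₃=-0.184
apply F[12]=+15.000 → step 13: x=0.058, v=1.170, θ₁=0.461, ω₁=1.557, θ₂=-0.548, ω₂=-5.765, θ₃=-0.114, ω₃=-0.191
apply F[13]=+15.000 → step 14: x=0.083, v=1.341, θ₁=0.489, ω₁=1.182, θ₂=-0.668, ω₂=-6.250, θ₃=-0.118, ω₃=-0.207
apply F[14]=+15.000 → step 15: x=0.111, v=1.510, θ₁=0.508, ω₁=0.701, θ₂=-0.799, ω₂=-6.785, θ₃=-0.122, ω₃=-0.234
apply F[15]=+15.000 → step 16: x=0.143, v=1.678, θ₁=0.516, ω₁=0.090, θ₂=-0.940, ω₂=-7.394, θ₃=-0.127, ω₃=-0.277
apply F[16]=+15.000 → step 17: x=0.179, v=1.845, θ₁=0.510, ω₁=-0.682, θ₂=-1.095, ω₂=-8.098, θ₃=-0.133, ω₃=-0.341
apply F[17]=+15.000 → step 18: x=0.217, v=2.010, θ₁=0.487, ω₁=-1.653, θ₂=-1.265, ω₂=-8.917, θ₃=-0.141, ω₃=-0.434
apply F[18]=+15.000 → step 19: x=0.259, v=2.173, θ₁=0.442, ω₁=-2.862, θ₂=-1.453, ω₂=-9.863, θ₃=-0.151, ω₃=-0.563
apply F[19]=+15.000 → step 20: x=0.304, v=2.337, θ₁=0.371, ω₁=-4.340, θ₂=-1.660, ω₂=-10.917, θ₃=-0.164, ω₃=-0.738
apply F[20]=+15.000 → step 21: x=0.352, v=2.503, θ₁=0.267, ω₁=-6.083, θ₂=-1.889, ω₂=-12.005, θ₃=-0.181, ω₃=-0.957
apply F[21]=+15.000 → step 22: x=0.404, v=2.675, θ₁=0.126, ω₁=-8.008, θ₂=-2.139, ω₂=-12.923, θ₃=-0.202, ω₃=-1.202
apply F[22]=+15.000 → step 23: x=0.459, v=2.852, θ₁=-0.053, ω₁=-9.874, θ₂=-2.403, ω₂=-13.256, θ₃=-0.229, ω₃=-1.422
apply F[23]=+15.000 → step 24: x=0.518, v=3.023, θ₁=-0.265, ω₁=-11.235, θ₂=-2.662, ω₂=-12.400, θ₃=-0.258, ω₃=-1.547
apply F[24]=+15.000 → step 25: x=0.580, v=3.160, θ₁=-0.496, ω₁=-11.660, θ₂=-2.888, ω₂=-10.005, θ₃=-0.290, ω₃=-1.547
apply F[25]=+15.000 → step 26: x=0.644, v=3.253, θ₁=-0.726, ω₁=-11.218, θ₂=-3.054, ω₂=-6.537, θ₃=-0.320, ω₃=-1.479
apply F[26]=+15.000 → step 27: x=0.710, v=3.325, θ₁=-0.943, ω₁=-10.459, θ₂=-3.148, ω₂=-2.879, θ₃=-0.349, ω₃=-1.410
apply F[27]=+15.000 → step 28: x=0.777, v=3.400, θ₁=-1.146, ω₁=-9.887, θ₂=-3.172, ω₂=0.463, θ₃=-0.376, ω₃=-1.360
apply F[28]=+15.000 → step 29: x=0.846, v=3.485, θ₁=-1.341, ω₁=-9.782, θ₂=-3.132, ω₂=3.492, θ₃=-0.403, ω₃=-1.332
apply F[29]=+15.000 → step 30: x=0.917, v=3.567, θ₁=-1.541, ω₁=-10.381, θ₂=-3.032, ω₂=6.592, θ₃=-0.430, ω₃=-1.341
apply F[30]=+15.000 → step 31: x=0.989, v=3.605, θ₁=-1.765, ω₁=-12.304, θ₂=-2.862, ω₂=10.769, θ₃=-0.458, ω₃=-1.461
apply F[31]=+15.000 → step 32: x=1.059, v=3.343, θ₁=-2.059, ω₁=-18.576, θ₂=-2.571, ω₂=19.945, θ₃=-0.492, ω₃=-2.334
apply F[32]=-15.000 → step 33: x=1.105, v=1.233, θ₁=-2.523, ω₁=-24.132, θ₂=-2.097, ω₂=21.998, θ₃=-0.597, ω₃=-8.321
|θ₃| = 0.229 > 0.208 first at step 23.

Answer: 23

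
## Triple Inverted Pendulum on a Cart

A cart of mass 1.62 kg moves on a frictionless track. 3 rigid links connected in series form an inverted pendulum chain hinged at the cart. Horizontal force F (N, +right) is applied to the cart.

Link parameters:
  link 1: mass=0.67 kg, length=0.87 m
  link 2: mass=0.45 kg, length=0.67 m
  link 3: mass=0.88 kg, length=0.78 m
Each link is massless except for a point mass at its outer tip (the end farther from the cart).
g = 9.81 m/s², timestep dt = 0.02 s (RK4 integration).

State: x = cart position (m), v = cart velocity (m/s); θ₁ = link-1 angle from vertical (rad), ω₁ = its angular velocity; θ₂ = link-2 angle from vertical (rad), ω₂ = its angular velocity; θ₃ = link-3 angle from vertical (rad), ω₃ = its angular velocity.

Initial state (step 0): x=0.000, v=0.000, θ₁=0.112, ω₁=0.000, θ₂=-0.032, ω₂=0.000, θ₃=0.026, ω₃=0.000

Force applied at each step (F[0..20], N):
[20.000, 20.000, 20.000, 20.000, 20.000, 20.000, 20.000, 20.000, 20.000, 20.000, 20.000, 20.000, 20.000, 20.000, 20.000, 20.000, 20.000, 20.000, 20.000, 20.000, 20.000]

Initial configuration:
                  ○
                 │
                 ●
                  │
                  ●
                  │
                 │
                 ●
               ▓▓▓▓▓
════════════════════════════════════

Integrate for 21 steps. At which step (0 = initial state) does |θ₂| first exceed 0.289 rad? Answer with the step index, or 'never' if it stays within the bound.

Answer: 13

Derivation:
apply F[0]=+20.000 → step 1: x=0.002, v=0.218, θ₁=0.110, ω₁=-0.156, θ₂=-0.034, ω₂=-0.169, θ₃=0.026, ω₃=0.046
apply F[1]=+20.000 → step 2: x=0.009, v=0.437, θ₁=0.106, ω₁=-0.315, θ₂=-0.039, ω₂=-0.340, θ₃=0.028, ω₃=0.095
apply F[2]=+20.000 → step 3: x=0.020, v=0.659, θ₁=0.098, ω₁=-0.480, θ₂=-0.047, ω₂=-0.512, θ₃=0.030, ω₃=0.149
apply F[3]=+20.000 → step 4: x=0.035, v=0.883, θ₁=0.086, ω₁=-0.652, θ₂=-0.059, ω₂=-0.687, θ₃=0.034, ω₃=0.211
apply F[4]=+20.000 → step 5: x=0.055, v=1.112, θ₁=0.072, ω₁=-0.836, θ₂=-0.075, ω₂=-0.863, θ₃=0.039, ω₃=0.282
apply F[5]=+20.000 → step 6: x=0.080, v=1.345, θ₁=0.053, ω₁=-1.033, θ₂=-0.094, ω₂=-1.038, θ₃=0.045, ω₃=0.361
apply F[6]=+20.000 → step 7: x=0.109, v=1.584, θ₁=0.030, ω₁=-1.248, θ₂=-0.116, ω₂=-1.208, θ₃=0.053, ω₃=0.448
apply F[7]=+20.000 → step 8: x=0.143, v=1.827, θ₁=0.003, ω₁=-1.482, θ₂=-0.142, ω₂=-1.365, θ₃=0.063, ω₃=0.537
apply F[8]=+20.000 → step 9: x=0.182, v=2.076, θ₁=-0.029, ω₁=-1.738, θ₂=-0.171, ω₂=-1.502, θ₃=0.075, ω₃=0.623
apply F[9]=+20.000 → step 10: x=0.226, v=2.328, θ₁=-0.067, ω₁=-2.015, θ₂=-0.202, ω₂=-1.609, θ₃=0.088, ω₃=0.694
apply F[10]=+20.000 → step 11: x=0.275, v=2.581, θ₁=-0.110, ω₁=-2.312, θ₂=-0.235, ω₂=-1.674, θ₃=0.102, ω₃=0.742
apply F[11]=+20.000 → step 12: x=0.329, v=2.832, θ₁=-0.159, ω₁=-2.626, θ₂=-0.269, ω₂=-1.692, θ₃=0.117, ω₃=0.753
apply F[12]=+20.000 → step 13: x=0.388, v=3.076, θ₁=-0.215, ω₁=-2.948, θ₂=-0.302, ω₂=-1.659, θ₃=0.132, ω₃=0.717
apply F[13]=+20.000 → step 14: x=0.452, v=3.309, θ₁=-0.277, ω₁=-3.271, θ₂=-0.335, ω₂=-1.580, θ₃=0.146, ω₃=0.628
apply F[14]=+20.000 → step 15: x=0.521, v=3.524, θ₁=-0.346, ω₁=-3.583, θ₂=-0.365, ω₂=-1.464, θ₃=0.157, ω₃=0.481
apply F[15]=+20.000 → step 16: x=0.593, v=3.718, θ₁=-0.420, ω₁=-3.873, θ₂=-0.393, ω₂=-1.329, θ₃=0.165, ω₃=0.275
apply F[16]=+20.000 → step 17: x=0.669, v=3.887, θ₁=-0.501, ω₁=-4.131, θ₂=-0.418, ω₂=-1.197, θ₃=0.168, ω₃=0.016
apply F[17]=+20.000 → step 18: x=0.748, v=4.027, θ₁=-0.585, ω₁=-4.349, θ₂=-0.441, ω₂=-1.087, θ₃=0.165, ω₃=-0.287
apply F[18]=+20.000 → step 19: x=0.830, v=4.139, θ₁=-0.674, ω₁=-4.524, θ₂=-0.462, ω₂=-1.020, θ₃=0.156, ω₃=-0.622
apply F[19]=+20.000 → step 20: x=0.914, v=4.226, θ₁=-0.766, ω₁=-4.657, θ₂=-0.482, ω₂=-1.007, θ₃=0.140, ω₃=-0.978
apply F[20]=+20.000 → step 21: x=0.999, v=4.290, θ₁=-0.860, ω₁=-4.753, θ₂=-0.503, ω₂=-1.053, θ₃=0.117, ω₃=-1.342
|θ₂| = 0.302 > 0.289 first at step 13.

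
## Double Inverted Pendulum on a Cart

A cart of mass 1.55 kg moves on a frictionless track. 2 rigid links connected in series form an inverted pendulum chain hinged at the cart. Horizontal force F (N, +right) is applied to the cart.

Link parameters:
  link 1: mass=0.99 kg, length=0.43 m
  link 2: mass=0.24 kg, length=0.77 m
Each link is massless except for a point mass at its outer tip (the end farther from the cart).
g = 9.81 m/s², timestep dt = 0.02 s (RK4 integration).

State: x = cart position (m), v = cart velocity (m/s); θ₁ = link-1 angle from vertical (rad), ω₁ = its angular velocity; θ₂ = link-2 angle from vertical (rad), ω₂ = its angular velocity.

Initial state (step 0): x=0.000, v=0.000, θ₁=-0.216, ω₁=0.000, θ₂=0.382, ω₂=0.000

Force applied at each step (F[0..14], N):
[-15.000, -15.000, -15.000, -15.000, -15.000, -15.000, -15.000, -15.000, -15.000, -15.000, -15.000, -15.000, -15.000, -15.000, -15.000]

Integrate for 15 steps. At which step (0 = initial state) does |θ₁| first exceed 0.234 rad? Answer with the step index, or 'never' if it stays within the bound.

apply F[0]=-15.000 → step 1: x=-0.002, v=-0.158, θ₁=-0.214, ω₁=0.207, θ₂=0.384, ω₂=0.190
apply F[1]=-15.000 → step 2: x=-0.006, v=-0.317, θ₁=-0.208, ω₁=0.418, θ₂=0.390, ω₂=0.379
apply F[2]=-15.000 → step 3: x=-0.014, v=-0.478, θ₁=-0.197, ω₁=0.639, θ₂=0.399, ω₂=0.566
apply F[3]=-15.000 → step 4: x=-0.025, v=-0.641, θ₁=-0.182, ω₁=0.875, θ₂=0.412, ω₂=0.748
apply F[4]=-15.000 → step 5: x=-0.040, v=-0.808, θ₁=-0.162, ω₁=1.130, θ₂=0.429, ω₂=0.926
apply F[5]=-15.000 → step 6: x=-0.058, v=-0.979, θ₁=-0.137, ω₁=1.410, θ₂=0.449, ω₂=1.095
apply F[6]=-15.000 → step 7: x=-0.079, v=-1.155, θ₁=-0.105, ω₁=1.721, θ₂=0.473, ω₂=1.253
apply F[7]=-15.000 → step 8: x=-0.104, v=-1.337, θ₁=-0.068, ω₁=2.068, θ₂=0.499, ω₂=1.397
apply F[8]=-15.000 → step 9: x=-0.133, v=-1.526, θ₁=-0.022, ω₁=2.456, θ₂=0.528, ω₂=1.521
apply F[9]=-15.000 → step 10: x=-0.165, v=-1.719, θ₁=0.031, ω₁=2.887, θ₂=0.560, ω₂=1.621
apply F[10]=-15.000 → step 11: x=-0.201, v=-1.917, θ₁=0.093, ω₁=3.362, θ₂=0.593, ω₂=1.691
apply F[11]=-15.000 → step 12: x=-0.242, v=-2.115, θ₁=0.166, ω₁=3.876, θ₂=0.627, ω₂=1.725
apply F[12]=-15.000 → step 13: x=-0.286, v=-2.308, θ₁=0.249, ω₁=4.417, θ₂=0.662, ω₂=1.723
apply F[13]=-15.000 → step 14: x=-0.334, v=-2.487, θ₁=0.342, ω₁=4.968, θ₂=0.696, ω₂=1.688
apply F[14]=-15.000 → step 15: x=-0.385, v=-2.644, θ₁=0.447, ω₁=5.505, θ₂=0.729, ω₂=1.627
|θ₁| = 0.249 > 0.234 first at step 13.

Answer: 13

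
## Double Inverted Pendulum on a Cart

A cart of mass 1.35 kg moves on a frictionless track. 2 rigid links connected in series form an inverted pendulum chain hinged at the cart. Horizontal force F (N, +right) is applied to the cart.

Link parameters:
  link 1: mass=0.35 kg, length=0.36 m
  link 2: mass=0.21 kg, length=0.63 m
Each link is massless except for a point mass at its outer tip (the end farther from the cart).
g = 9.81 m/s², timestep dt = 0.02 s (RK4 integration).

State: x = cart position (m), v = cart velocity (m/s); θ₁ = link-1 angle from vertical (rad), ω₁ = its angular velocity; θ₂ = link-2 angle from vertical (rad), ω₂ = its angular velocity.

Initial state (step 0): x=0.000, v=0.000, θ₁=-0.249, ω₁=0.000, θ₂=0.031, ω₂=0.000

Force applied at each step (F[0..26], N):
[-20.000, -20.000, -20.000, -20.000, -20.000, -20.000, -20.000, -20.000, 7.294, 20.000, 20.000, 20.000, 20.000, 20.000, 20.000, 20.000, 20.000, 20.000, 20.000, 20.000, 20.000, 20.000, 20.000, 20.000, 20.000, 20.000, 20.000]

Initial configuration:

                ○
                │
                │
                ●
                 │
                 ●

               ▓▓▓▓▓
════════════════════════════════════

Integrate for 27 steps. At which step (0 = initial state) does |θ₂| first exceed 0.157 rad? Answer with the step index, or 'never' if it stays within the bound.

apply F[0]=-20.000 → step 1: x=-0.003, v=-0.271, θ₁=-0.244, ω₁=0.490, θ₂=0.033, ω₂=0.171
apply F[1]=-20.000 → step 2: x=-0.011, v=-0.544, θ₁=-0.229, ω₁=0.994, θ₂=0.038, ω₂=0.335
apply F[2]=-20.000 → step 3: x=-0.025, v=-0.820, θ₁=-0.204, ω₁=1.530, θ₂=0.046, ω₂=0.485
apply F[3]=-20.000 → step 4: x=-0.044, v=-1.100, θ₁=-0.168, ω₁=2.113, θ₂=0.057, ω₂=0.612
apply F[4]=-20.000 → step 5: x=-0.069, v=-1.385, θ₁=-0.119, ω₁=2.756, θ₂=0.070, ω₂=0.710
apply F[5]=-20.000 → step 6: x=-0.099, v=-1.676, θ₁=-0.057, ω₁=3.473, θ₂=0.085, ω₂=0.772
apply F[6]=-20.000 → step 7: x=-0.136, v=-1.971, θ₁=0.020, ω₁=4.266, θ₂=0.101, ω₂=0.799
apply F[7]=-20.000 → step 8: x=-0.178, v=-2.268, θ₁=0.114, ω₁=5.121, θ₂=0.117, ω₂=0.802
apply F[8]=+7.294 → step 9: x=-0.222, v=-2.161, θ₁=0.214, ω₁=4.921, θ₂=0.133, ω₂=0.799
apply F[9]=+20.000 → step 10: x=-0.263, v=-1.877, θ₁=0.307, ω₁=4.319, θ₂=0.149, ω₂=0.766
apply F[10]=+20.000 → step 11: x=-0.297, v=-1.602, θ₁=0.388, ω₁=3.834, θ₂=0.163, ω₂=0.691
apply F[11]=+20.000 → step 12: x=-0.327, v=-1.337, θ₁=0.461, ω₁=3.462, θ₂=0.176, ω₂=0.573
apply F[12]=+20.000 → step 13: x=-0.351, v=-1.081, θ₁=0.527, ω₁=3.191, θ₂=0.186, ω₂=0.415
apply F[13]=+20.000 → step 14: x=-0.370, v=-0.831, θ₁=0.589, ω₁=3.011, θ₂=0.192, ω₂=0.221
apply F[14]=+20.000 → step 15: x=-0.384, v=-0.587, θ₁=0.648, ω₁=2.909, θ₂=0.195, ω₂=-0.006
apply F[15]=+20.000 → step 16: x=-0.394, v=-0.347, θ₁=0.706, ω₁=2.878, θ₂=0.192, ω₂=-0.260
apply F[16]=+20.000 → step 17: x=-0.398, v=-0.109, θ₁=0.763, ω₁=2.907, θ₂=0.184, ω₂=-0.537
apply F[17]=+20.000 → step 18: x=-0.398, v=0.128, θ₁=0.822, ω₁=2.988, θ₂=0.170, ω₂=-0.833
apply F[18]=+20.000 → step 19: x=-0.393, v=0.365, θ₁=0.883, ω₁=3.113, θ₂=0.151, ω₂=-1.141
apply F[19]=+20.000 → step 20: x=-0.383, v=0.603, θ₁=0.947, ω₁=3.274, θ₂=0.125, ω₂=-1.456
apply F[20]=+20.000 → step 21: x=-0.369, v=0.843, θ₁=1.014, ω₁=3.462, θ₂=0.092, ω₂=-1.771
apply F[21]=+20.000 → step 22: x=-0.350, v=1.087, θ₁=1.086, ω₁=3.671, θ₂=0.054, ω₂=-2.080
apply F[22]=+20.000 → step 23: x=-0.325, v=1.334, θ₁=1.161, ω₁=3.897, θ₂=0.009, ω₂=-2.376
apply F[23]=+20.000 → step 24: x=-0.296, v=1.585, θ₁=1.242, ω₁=4.139, θ₂=-0.041, ω₂=-2.654
apply F[24]=+20.000 → step 25: x=-0.262, v=1.840, θ₁=1.327, ω₁=4.398, θ₂=-0.097, ω₂=-2.909
apply F[25]=+20.000 → step 26: x=-0.223, v=2.100, θ₁=1.418, ω₁=4.680, θ₂=-0.157, ω₂=-3.135
apply F[26]=+20.000 → step 27: x=-0.178, v=2.366, θ₁=1.515, ω₁=4.998, θ₂=-0.222, ω₂=-3.325
|θ₂| = 0.163 > 0.157 first at step 11.

Answer: 11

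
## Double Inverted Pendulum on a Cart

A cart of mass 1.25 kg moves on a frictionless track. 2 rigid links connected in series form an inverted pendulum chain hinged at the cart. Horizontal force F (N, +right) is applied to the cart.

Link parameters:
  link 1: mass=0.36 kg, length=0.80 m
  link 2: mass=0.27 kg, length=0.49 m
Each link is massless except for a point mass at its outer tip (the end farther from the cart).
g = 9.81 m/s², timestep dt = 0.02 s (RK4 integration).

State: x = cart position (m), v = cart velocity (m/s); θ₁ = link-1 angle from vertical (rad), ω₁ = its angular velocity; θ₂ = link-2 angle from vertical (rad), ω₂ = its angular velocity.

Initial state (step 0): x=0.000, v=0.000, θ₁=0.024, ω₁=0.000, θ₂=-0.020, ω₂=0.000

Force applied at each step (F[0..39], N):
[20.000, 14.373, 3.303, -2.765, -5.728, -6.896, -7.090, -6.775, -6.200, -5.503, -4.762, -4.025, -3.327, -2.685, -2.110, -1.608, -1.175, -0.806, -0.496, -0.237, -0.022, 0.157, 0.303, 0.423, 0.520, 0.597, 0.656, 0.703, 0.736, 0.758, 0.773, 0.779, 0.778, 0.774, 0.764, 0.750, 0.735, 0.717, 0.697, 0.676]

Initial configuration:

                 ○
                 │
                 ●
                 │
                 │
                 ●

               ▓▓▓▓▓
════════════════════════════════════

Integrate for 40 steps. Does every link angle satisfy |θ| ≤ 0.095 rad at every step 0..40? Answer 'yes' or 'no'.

apply F[0]=+20.000 → step 1: x=0.003, v=0.318, θ₁=0.020, ω₁=-0.383, θ₂=-0.020, ω₂=-0.031
apply F[1]=+14.373 → step 2: x=0.012, v=0.546, θ₁=0.010, ω₁=-0.658, θ₂=-0.021, ω₂=-0.056
apply F[2]=+3.303 → step 3: x=0.023, v=0.599, θ₁=-0.004, ω₁=-0.719, θ₂=-0.023, ω₂=-0.073
apply F[3]=-2.765 → step 4: x=0.035, v=0.556, θ₁=-0.018, ω₁=-0.666, θ₂=-0.024, ω₂=-0.081
apply F[4]=-5.728 → step 5: x=0.045, v=0.466, θ₁=-0.030, ω₁=-0.560, θ₂=-0.026, ω₂=-0.082
apply F[5]=-6.896 → step 6: x=0.053, v=0.359, θ₁=-0.040, ω₁=-0.437, θ₂=-0.027, ω₂=-0.075
apply F[6]=-7.090 → step 7: x=0.059, v=0.250, θ₁=-0.048, ω₁=-0.314, θ₂=-0.029, ω₂=-0.064
apply F[7]=-6.775 → step 8: x=0.063, v=0.147, θ₁=-0.053, ω₁=-0.201, θ₂=-0.030, ω₂=-0.049
apply F[8]=-6.200 → step 9: x=0.065, v=0.053, θ₁=-0.056, ω₁=-0.102, θ₂=-0.031, ω₂=-0.032
apply F[9]=-5.503 → step 10: x=0.066, v=-0.029, θ₁=-0.057, ω₁=-0.018, θ₂=-0.031, ω₂=-0.014
apply F[10]=-4.762 → step 11: x=0.064, v=-0.100, θ₁=-0.057, ω₁=0.051, θ₂=-0.031, ω₂=0.005
apply F[11]=-4.025 → step 12: x=0.062, v=-0.158, θ₁=-0.055, ω₁=0.106, θ₂=-0.031, ω₂=0.022
apply F[12]=-3.327 → step 13: x=0.058, v=-0.206, θ₁=-0.052, ω₁=0.148, θ₂=-0.030, ω₂=0.039
apply F[13]=-2.685 → step 14: x=0.054, v=-0.244, θ₁=-0.049, ω₁=0.179, θ₂=-0.029, ω₂=0.054
apply F[14]=-2.110 → step 15: x=0.048, v=-0.273, θ₁=-0.045, ω₁=0.201, θ₂=-0.028, ω₂=0.067
apply F[15]=-1.608 → step 16: x=0.043, v=-0.295, θ₁=-0.041, ω₁=0.214, θ₂=-0.027, ω₂=0.078
apply F[16]=-1.175 → step 17: x=0.037, v=-0.310, θ₁=-0.037, ω₁=0.220, θ₂=-0.025, ω₂=0.087
apply F[17]=-0.806 → step 18: x=0.030, v=-0.319, θ₁=-0.033, ω₁=0.222, θ₂=-0.023, ω₂=0.094
apply F[18]=-0.496 → step 19: x=0.024, v=-0.324, θ₁=-0.028, ω₁=0.219, θ₂=-0.021, ω₂=0.100
apply F[19]=-0.237 → step 20: x=0.017, v=-0.325, θ₁=-0.024, ω₁=0.213, θ₂=-0.019, ω₂=0.104
apply F[20]=-0.022 → step 21: x=0.011, v=-0.323, θ₁=-0.020, ω₁=0.205, θ₂=-0.017, ω₂=0.107
apply F[21]=+0.157 → step 22: x=0.005, v=-0.319, θ₁=-0.016, ω₁=0.195, θ₂=-0.015, ω₂=0.108
apply F[22]=+0.303 → step 23: x=-0.002, v=-0.313, θ₁=-0.012, ω₁=0.184, θ₂=-0.013, ω₂=0.107
apply F[23]=+0.423 → step 24: x=-0.008, v=-0.305, θ₁=-0.008, ω₁=0.172, θ₂=-0.011, ω₂=0.106
apply F[24]=+0.520 → step 25: x=-0.014, v=-0.296, θ₁=-0.005, ω₁=0.160, θ₂=-0.009, ω₂=0.104
apply F[25]=+0.597 → step 26: x=-0.020, v=-0.286, θ₁=-0.002, ω₁=0.148, θ₂=-0.007, ω₂=0.101
apply F[26]=+0.656 → step 27: x=-0.025, v=-0.276, θ₁=0.001, ω₁=0.135, θ₂=-0.005, ω₂=0.098
apply F[27]=+0.703 → step 28: x=-0.031, v=-0.265, θ₁=0.004, ω₁=0.123, θ₂=-0.003, ω₂=0.093
apply F[28]=+0.736 → step 29: x=-0.036, v=-0.254, θ₁=0.006, ω₁=0.111, θ₂=-0.001, ω₂=0.089
apply F[29]=+0.758 → step 30: x=-0.041, v=-0.242, θ₁=0.008, ω₁=0.100, θ₂=0.001, ω₂=0.084
apply F[30]=+0.773 → step 31: x=-0.046, v=-0.231, θ₁=0.010, ω₁=0.089, θ₂=0.003, ω₂=0.079
apply F[31]=+0.779 → step 32: x=-0.050, v=-0.219, θ₁=0.012, ω₁=0.079, θ₂=0.004, ω₂=0.074
apply F[32]=+0.778 → step 33: x=-0.054, v=-0.208, θ₁=0.013, ω₁=0.069, θ₂=0.006, ω₂=0.069
apply F[33]=+0.774 → step 34: x=-0.059, v=-0.197, θ₁=0.014, ω₁=0.060, θ₂=0.007, ω₂=0.063
apply F[34]=+0.764 → step 35: x=-0.062, v=-0.186, θ₁=0.015, ω₁=0.052, θ₂=0.008, ω₂=0.058
apply F[35]=+0.750 → step 36: x=-0.066, v=-0.176, θ₁=0.016, ω₁=0.044, θ₂=0.009, ω₂=0.053
apply F[36]=+0.735 → step 37: x=-0.069, v=-0.166, θ₁=0.017, ω₁=0.037, θ₂=0.010, ω₂=0.048
apply F[37]=+0.717 → step 38: x=-0.073, v=-0.156, θ₁=0.018, ω₁=0.030, θ₂=0.011, ω₂=0.043
apply F[38]=+0.697 → step 39: x=-0.076, v=-0.147, θ₁=0.018, ω₁=0.024, θ₂=0.012, ω₂=0.038
apply F[39]=+0.676 → step 40: x=-0.078, v=-0.138, θ₁=0.019, ω₁=0.019, θ₂=0.013, ω₂=0.034
Max |angle| over trajectory = 0.057 rad; bound = 0.095 → within bound.

Answer: yes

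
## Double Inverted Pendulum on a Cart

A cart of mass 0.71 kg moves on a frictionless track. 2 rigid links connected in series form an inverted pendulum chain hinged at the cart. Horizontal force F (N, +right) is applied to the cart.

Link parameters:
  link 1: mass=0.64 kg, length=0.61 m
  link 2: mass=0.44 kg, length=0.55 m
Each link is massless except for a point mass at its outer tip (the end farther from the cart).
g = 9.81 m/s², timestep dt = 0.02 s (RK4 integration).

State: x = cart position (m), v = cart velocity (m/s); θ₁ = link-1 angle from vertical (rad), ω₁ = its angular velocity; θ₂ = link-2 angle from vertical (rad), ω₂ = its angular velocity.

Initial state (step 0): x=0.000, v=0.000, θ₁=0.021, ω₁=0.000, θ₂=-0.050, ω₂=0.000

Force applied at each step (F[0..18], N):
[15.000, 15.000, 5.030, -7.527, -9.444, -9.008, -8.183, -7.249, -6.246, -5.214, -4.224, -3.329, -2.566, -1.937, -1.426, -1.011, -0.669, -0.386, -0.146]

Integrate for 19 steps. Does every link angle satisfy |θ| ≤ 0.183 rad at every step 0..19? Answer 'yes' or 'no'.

apply F[0]=+15.000 → step 1: x=0.004, v=0.417, θ₁=0.014, ω₁=-0.661, θ₂=-0.050, ω₂=-0.043
apply F[1]=+15.000 → step 2: x=0.017, v=0.838, θ₁=-0.006, ω₁=-1.338, θ₂=-0.052, ω₂=-0.075
apply F[2]=+5.030 → step 3: x=0.035, v=0.984, θ₁=-0.035, ω₁=-1.578, θ₂=-0.053, ω₂=-0.092
apply F[3]=-7.527 → step 4: x=0.053, v=0.786, θ₁=-0.063, ω₁=-1.268, θ₂=-0.055, ω₂=-0.094
apply F[4]=-9.444 → step 5: x=0.066, v=0.543, θ₁=-0.085, ω₁=-0.899, θ₂=-0.057, ω₂=-0.083
apply F[5]=-9.008 → step 6: x=0.074, v=0.318, θ₁=-0.099, ω₁=-0.570, θ₂=-0.058, ω₂=-0.061
apply F[6]=-8.183 → step 7: x=0.079, v=0.121, θ₁=-0.108, ω₁=-0.294, θ₂=-0.059, ω₂=-0.031
apply F[7]=-7.249 → step 8: x=0.080, v=-0.047, θ₁=-0.112, ω₁=-0.066, θ₂=-0.060, ω₂=0.002
apply F[8]=-6.246 → step 9: x=0.077, v=-0.188, θ₁=-0.111, ω₁=0.114, θ₂=-0.059, ω₂=0.035
apply F[9]=-5.214 → step 10: x=0.072, v=-0.300, θ₁=-0.107, ω₁=0.250, θ₂=-0.058, ω₂=0.068
apply F[10]=-4.224 → step 11: x=0.066, v=-0.387, θ₁=-0.102, ω₁=0.347, θ₂=-0.057, ω₂=0.097
apply F[11]=-3.329 → step 12: x=0.057, v=-0.451, θ₁=-0.094, ω₁=0.411, θ₂=-0.054, ω₂=0.123
apply F[12]=-2.566 → step 13: x=0.048, v=-0.496, θ₁=-0.085, ω₁=0.448, θ₂=-0.052, ω₂=0.145
apply F[13]=-1.937 → step 14: x=0.037, v=-0.527, θ₁=-0.076, ω₁=0.466, θ₂=-0.049, ω₂=0.163
apply F[14]=-1.426 → step 15: x=0.027, v=-0.546, θ₁=-0.067, ω₁=0.468, θ₂=-0.045, ω₂=0.178
apply F[15]=-1.011 → step 16: x=0.016, v=-0.556, θ₁=-0.058, ω₁=0.461, θ₂=-0.042, ω₂=0.189
apply F[16]=-0.669 → step 17: x=0.005, v=-0.559, θ₁=-0.049, ω₁=0.446, θ₂=-0.038, ω₂=0.197
apply F[17]=-0.386 → step 18: x=-0.007, v=-0.557, θ₁=-0.040, ω₁=0.427, θ₂=-0.034, ω₂=0.202
apply F[18]=-0.146 → step 19: x=-0.018, v=-0.551, θ₁=-0.032, ω₁=0.404, θ₂=-0.030, ω₂=0.204
Max |angle| over trajectory = 0.112 rad; bound = 0.183 → within bound.

Answer: yes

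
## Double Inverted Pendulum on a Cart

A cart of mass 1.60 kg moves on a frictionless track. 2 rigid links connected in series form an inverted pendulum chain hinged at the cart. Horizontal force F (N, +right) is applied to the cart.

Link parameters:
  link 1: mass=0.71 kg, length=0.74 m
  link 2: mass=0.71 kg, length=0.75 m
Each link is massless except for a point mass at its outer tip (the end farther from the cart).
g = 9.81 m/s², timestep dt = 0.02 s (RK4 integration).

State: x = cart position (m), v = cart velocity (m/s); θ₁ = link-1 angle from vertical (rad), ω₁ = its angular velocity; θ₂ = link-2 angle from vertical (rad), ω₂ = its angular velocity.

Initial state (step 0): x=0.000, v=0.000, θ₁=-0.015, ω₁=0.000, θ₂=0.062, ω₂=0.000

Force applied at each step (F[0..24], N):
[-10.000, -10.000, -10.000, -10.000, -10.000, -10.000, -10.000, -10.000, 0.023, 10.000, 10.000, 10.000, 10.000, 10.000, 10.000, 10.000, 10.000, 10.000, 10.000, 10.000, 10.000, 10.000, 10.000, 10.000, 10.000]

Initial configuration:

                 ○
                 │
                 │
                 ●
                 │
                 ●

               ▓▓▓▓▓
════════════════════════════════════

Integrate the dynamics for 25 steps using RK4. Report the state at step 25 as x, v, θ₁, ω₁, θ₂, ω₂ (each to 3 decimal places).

apply F[0]=-10.000 → step 1: x=-0.001, v=-0.122, θ₁=-0.014, ω₁=0.141, θ₂=0.062, ω₂=0.040
apply F[1]=-10.000 → step 2: x=-0.005, v=-0.245, θ₁=-0.009, ω₁=0.285, θ₂=0.064, ω₂=0.079
apply F[2]=-10.000 → step 3: x=-0.011, v=-0.369, θ₁=-0.002, ω₁=0.432, θ₂=0.066, ω₂=0.116
apply F[3]=-10.000 → step 4: x=-0.020, v=-0.495, θ₁=0.008, ω₁=0.586, θ₂=0.068, ω₂=0.148
apply F[4]=-10.000 → step 5: x=-0.031, v=-0.622, θ₁=0.021, ω₁=0.748, θ₂=0.071, ω₂=0.176
apply F[5]=-10.000 → step 6: x=-0.045, v=-0.752, θ₁=0.038, ω₁=0.920, θ₂=0.075, ω₂=0.197
apply F[6]=-10.000 → step 7: x=-0.061, v=-0.884, θ₁=0.058, ω₁=1.105, θ₂=0.079, ω₂=0.211
apply F[7]=-10.000 → step 8: x=-0.080, v=-1.019, θ₁=0.082, ω₁=1.303, θ₂=0.084, ω₂=0.216
apply F[8]=+0.023 → step 9: x=-0.101, v=-1.033, θ₁=0.109, ω₁=1.349, θ₂=0.088, ω₂=0.212
apply F[9]=+10.000 → step 10: x=-0.120, v=-0.928, θ₁=0.135, ω₁=1.248, θ₂=0.092, ω₂=0.196
apply F[10]=+10.000 → step 11: x=-0.138, v=-0.827, θ₁=0.159, ω₁=1.165, θ₂=0.096, ω₂=0.170
apply F[11]=+10.000 → step 12: x=-0.153, v=-0.731, θ₁=0.181, ω₁=1.100, θ₂=0.099, ω₂=0.133
apply F[12]=+10.000 → step 13: x=-0.167, v=-0.638, θ₁=0.203, ω₁=1.052, θ₂=0.101, ω₂=0.086
apply F[13]=+10.000 → step 14: x=-0.179, v=-0.549, θ₁=0.224, ω₁=1.019, θ₂=0.102, ω₂=0.028
apply F[14]=+10.000 → step 15: x=-0.189, v=-0.464, θ₁=0.244, ω₁=1.002, θ₂=0.102, ω₂=-0.039
apply F[15]=+10.000 → step 16: x=-0.197, v=-0.381, θ₁=0.264, ω₁=1.000, θ₂=0.100, ω₂=-0.116
apply F[16]=+10.000 → step 17: x=-0.204, v=-0.302, θ₁=0.284, ω₁=1.012, θ₂=0.097, ω₂=-0.204
apply F[17]=+10.000 → step 18: x=-0.209, v=-0.225, θ₁=0.304, ω₁=1.038, θ₂=0.092, ω₂=-0.303
apply F[18]=+10.000 → step 19: x=-0.213, v=-0.150, θ₁=0.325, ω₁=1.078, θ₂=0.085, ω₂=-0.412
apply F[19]=+10.000 → step 20: x=-0.215, v=-0.077, θ₁=0.348, ω₁=1.131, θ₂=0.076, ω₂=-0.532
apply F[20]=+10.000 → step 21: x=-0.216, v=-0.006, θ₁=0.371, ω₁=1.196, θ₂=0.064, ω₂=-0.663
apply F[21]=+10.000 → step 22: x=-0.216, v=0.064, θ₁=0.395, ω₁=1.273, θ₂=0.049, ω₂=-0.804
apply F[22]=+10.000 → step 23: x=-0.214, v=0.134, θ₁=0.422, ω₁=1.360, θ₂=0.031, ω₂=-0.954
apply F[23]=+10.000 → step 24: x=-0.210, v=0.204, θ₁=0.450, ω₁=1.455, θ₂=0.011, ω₂=-1.112
apply F[24]=+10.000 → step 25: x=-0.206, v=0.275, θ₁=0.480, ω₁=1.555, θ₂=-0.013, ω₂=-1.275

Answer: x=-0.206, v=0.275, θ₁=0.480, ω₁=1.555, θ₂=-0.013, ω₂=-1.275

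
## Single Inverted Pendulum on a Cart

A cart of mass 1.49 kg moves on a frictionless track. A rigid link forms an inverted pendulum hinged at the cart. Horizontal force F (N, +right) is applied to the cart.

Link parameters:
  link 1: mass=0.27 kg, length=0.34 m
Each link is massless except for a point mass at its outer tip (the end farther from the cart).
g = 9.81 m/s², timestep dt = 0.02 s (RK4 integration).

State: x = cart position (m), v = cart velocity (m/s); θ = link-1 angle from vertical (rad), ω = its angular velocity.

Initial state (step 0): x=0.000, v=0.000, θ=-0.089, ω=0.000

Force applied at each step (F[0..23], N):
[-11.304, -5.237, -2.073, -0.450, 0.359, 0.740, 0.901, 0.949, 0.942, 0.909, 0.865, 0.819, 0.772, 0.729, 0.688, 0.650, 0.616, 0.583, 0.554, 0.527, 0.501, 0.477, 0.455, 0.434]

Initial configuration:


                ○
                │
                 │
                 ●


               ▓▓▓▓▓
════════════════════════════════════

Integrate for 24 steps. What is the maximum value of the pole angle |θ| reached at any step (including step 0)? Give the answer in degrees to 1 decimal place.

apply F[0]=-11.304 → step 1: x=-0.001, v=-0.148, θ=-0.085, ω=0.384
apply F[1]=-5.237 → step 2: x=-0.005, v=-0.216, θ=-0.076, ω=0.535
apply F[2]=-2.073 → step 3: x=-0.010, v=-0.241, θ=-0.065, ω=0.569
apply F[3]=-0.450 → step 4: x=-0.015, v=-0.245, θ=-0.054, ω=0.546
apply F[4]=+0.359 → step 5: x=-0.019, v=-0.239, θ=-0.043, ω=0.499
apply F[5]=+0.740 → step 6: x=-0.024, v=-0.227, θ=-0.034, ω=0.444
apply F[6]=+0.901 → step 7: x=-0.028, v=-0.214, θ=-0.026, ω=0.388
apply F[7]=+0.949 → step 8: x=-0.033, v=-0.201, θ=-0.018, ω=0.336
apply F[8]=+0.942 → step 9: x=-0.036, v=-0.187, θ=-0.012, ω=0.288
apply F[9]=+0.909 → step 10: x=-0.040, v=-0.175, θ=-0.007, ω=0.246
apply F[10]=+0.865 → step 11: x=-0.043, v=-0.163, θ=-0.002, ω=0.208
apply F[11]=+0.819 → step 12: x=-0.047, v=-0.152, θ=0.002, ω=0.176
apply F[12]=+0.772 → step 13: x=-0.050, v=-0.142, θ=0.005, ω=0.148
apply F[13]=+0.729 → step 14: x=-0.052, v=-0.132, θ=0.007, ω=0.123
apply F[14]=+0.688 → step 15: x=-0.055, v=-0.123, θ=0.010, ω=0.102
apply F[15]=+0.650 → step 16: x=-0.057, v=-0.115, θ=0.012, ω=0.083
apply F[16]=+0.616 → step 17: x=-0.059, v=-0.107, θ=0.013, ω=0.067
apply F[17]=+0.583 → step 18: x=-0.062, v=-0.100, θ=0.014, ω=0.054
apply F[18]=+0.554 → step 19: x=-0.063, v=-0.093, θ=0.015, ω=0.042
apply F[19]=+0.527 → step 20: x=-0.065, v=-0.086, θ=0.016, ω=0.032
apply F[20]=+0.501 → step 21: x=-0.067, v=-0.080, θ=0.017, ω=0.023
apply F[21]=+0.477 → step 22: x=-0.068, v=-0.074, θ=0.017, ω=0.016
apply F[22]=+0.455 → step 23: x=-0.070, v=-0.069, θ=0.017, ω=0.009
apply F[23]=+0.434 → step 24: x=-0.071, v=-0.064, θ=0.017, ω=0.004
Max |angle| over trajectory = 0.089 rad = 5.1°.

Answer: 5.1°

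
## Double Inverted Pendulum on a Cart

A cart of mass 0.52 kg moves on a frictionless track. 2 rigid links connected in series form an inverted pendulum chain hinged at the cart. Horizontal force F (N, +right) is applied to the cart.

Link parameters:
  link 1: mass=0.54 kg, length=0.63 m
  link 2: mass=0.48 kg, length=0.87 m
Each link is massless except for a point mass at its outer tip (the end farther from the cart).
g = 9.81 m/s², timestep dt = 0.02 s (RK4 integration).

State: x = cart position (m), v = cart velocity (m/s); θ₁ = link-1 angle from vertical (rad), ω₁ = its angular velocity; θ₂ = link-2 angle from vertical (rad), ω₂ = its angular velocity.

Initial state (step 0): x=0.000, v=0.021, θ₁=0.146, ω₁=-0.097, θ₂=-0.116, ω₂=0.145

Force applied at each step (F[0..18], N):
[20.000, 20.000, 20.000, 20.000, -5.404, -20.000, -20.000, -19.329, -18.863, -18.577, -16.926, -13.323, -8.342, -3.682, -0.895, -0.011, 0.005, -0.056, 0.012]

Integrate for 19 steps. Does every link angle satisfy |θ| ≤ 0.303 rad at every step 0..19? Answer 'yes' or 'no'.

Answer: yes

Derivation:
apply F[0]=+20.000 → step 1: x=0.007, v=0.715, θ₁=0.135, ω₁=-1.049, θ₂=-0.115, ω₂=-0.005
apply F[1]=+20.000 → step 2: x=0.029, v=1.428, θ₁=0.104, ω₁=-2.058, θ₂=-0.116, ω₂=-0.126
apply F[2]=+20.000 → step 3: x=0.065, v=2.171, θ₁=0.052, ω₁=-3.165, θ₂=-0.119, ω₂=-0.196
apply F[3]=+20.000 → step 4: x=0.116, v=2.937, θ₁=-0.024, ω₁=-4.369, θ₂=-0.123, ω₂=-0.206
apply F[4]=-5.404 → step 5: x=0.172, v=2.728, θ₁=-0.108, ω₁=-4.061, θ₂=-0.127, ω₂=-0.203
apply F[5]=-20.000 → step 6: x=0.220, v=2.001, θ₁=-0.178, ω₁=-2.967, θ₂=-0.132, ω₂=-0.197
apply F[6]=-20.000 → step 7: x=0.253, v=1.331, θ₁=-0.228, ω₁=-2.014, θ₂=-0.135, ω₂=-0.158
apply F[7]=-19.329 → step 8: x=0.273, v=0.730, θ₁=-0.260, ω₁=-1.210, θ₂=-0.138, ω₂=-0.088
apply F[8]=-18.863 → step 9: x=0.282, v=0.173, θ₁=-0.277, ω₁=-0.500, θ₂=-0.139, ω₂=0.004
apply F[9]=-18.577 → step 10: x=0.280, v=-0.363, θ₁=-0.280, ω₁=0.168, θ₂=-0.137, ω₂=0.105
apply F[10]=-16.926 → step 11: x=0.268, v=-0.847, θ₁=-0.271, ω₁=0.761, θ₂=-0.134, ω₂=0.200
apply F[11]=-13.323 → step 12: x=0.248, v=-1.223, θ₁=-0.251, ω₁=1.207, θ₂=-0.130, ω₂=0.275
apply F[12]=-8.342 → step 13: x=0.221, v=-1.443, θ₁=-0.225, ω₁=1.440, θ₂=-0.124, ω₂=0.328
apply F[13]=-3.682 → step 14: x=0.191, v=-1.512, θ₁=-0.196, ω₁=1.459, θ₂=-0.117, ω₂=0.362
apply F[14]=-0.895 → step 15: x=0.161, v=-1.489, θ₁=-0.168, ω₁=1.352, θ₂=-0.109, ω₂=0.387
apply F[15]=-0.011 → step 16: x=0.132, v=-1.440, θ₁=-0.142, ω₁=1.216, θ₂=-0.101, ω₂=0.404
apply F[16]=+0.005 → step 17: x=0.104, v=-1.396, θ₁=-0.119, ω₁=1.099, θ₂=-0.093, ω₂=0.416
apply F[17]=-0.056 → step 18: x=0.076, v=-1.361, θ₁=-0.098, ω₁=1.005, θ₂=-0.085, ω₂=0.424
apply F[18]=+0.012 → step 19: x=0.049, v=-1.330, θ₁=-0.079, ω₁=0.926, θ₂=-0.076, ω₂=0.427
Max |angle| over trajectory = 0.280 rad; bound = 0.303 → within bound.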